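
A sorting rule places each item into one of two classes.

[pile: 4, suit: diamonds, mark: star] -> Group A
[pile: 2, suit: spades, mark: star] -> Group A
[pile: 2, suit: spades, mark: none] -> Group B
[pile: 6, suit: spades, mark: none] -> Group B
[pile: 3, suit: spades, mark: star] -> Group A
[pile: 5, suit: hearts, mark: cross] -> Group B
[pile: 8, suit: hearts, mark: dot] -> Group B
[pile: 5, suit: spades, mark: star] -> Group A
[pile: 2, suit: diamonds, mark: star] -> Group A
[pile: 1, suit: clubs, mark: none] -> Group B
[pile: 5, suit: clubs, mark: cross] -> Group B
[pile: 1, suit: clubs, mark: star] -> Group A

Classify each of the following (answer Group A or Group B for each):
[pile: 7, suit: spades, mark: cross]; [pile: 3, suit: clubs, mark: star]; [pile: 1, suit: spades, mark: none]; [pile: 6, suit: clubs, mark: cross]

Group B, Group A, Group B, Group B

'Group A' ⟺ mark is star.
[pile: 7, suit: spades, mark: cross] → mark is cross → Group B.
[pile: 3, suit: clubs, mark: star] → mark is star → Group A.
[pile: 1, suit: spades, mark: none] → mark is none → Group B.
[pile: 6, suit: clubs, mark: cross] → mark is cross → Group B.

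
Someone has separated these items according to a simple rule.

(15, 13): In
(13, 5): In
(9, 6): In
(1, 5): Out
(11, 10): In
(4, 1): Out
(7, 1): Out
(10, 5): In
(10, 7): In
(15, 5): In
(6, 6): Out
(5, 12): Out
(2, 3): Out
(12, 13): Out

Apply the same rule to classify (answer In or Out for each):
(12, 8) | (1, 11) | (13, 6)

In, Out, In

'In' ⟺ first > second AND sum ≥ 12.
(12, 8) → 12 > 8, 12+8 = 20 → In.
(1, 11) → 1 < 11, 1+11 = 12 → Out.
(13, 6) → 13 > 6, 13+6 = 19 → In.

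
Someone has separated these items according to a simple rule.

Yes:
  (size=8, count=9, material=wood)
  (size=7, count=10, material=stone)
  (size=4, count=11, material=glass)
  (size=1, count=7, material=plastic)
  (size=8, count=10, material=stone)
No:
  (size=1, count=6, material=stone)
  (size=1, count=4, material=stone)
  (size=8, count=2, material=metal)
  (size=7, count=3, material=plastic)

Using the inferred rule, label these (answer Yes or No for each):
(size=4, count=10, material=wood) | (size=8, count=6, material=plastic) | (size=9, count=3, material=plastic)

Yes, No, No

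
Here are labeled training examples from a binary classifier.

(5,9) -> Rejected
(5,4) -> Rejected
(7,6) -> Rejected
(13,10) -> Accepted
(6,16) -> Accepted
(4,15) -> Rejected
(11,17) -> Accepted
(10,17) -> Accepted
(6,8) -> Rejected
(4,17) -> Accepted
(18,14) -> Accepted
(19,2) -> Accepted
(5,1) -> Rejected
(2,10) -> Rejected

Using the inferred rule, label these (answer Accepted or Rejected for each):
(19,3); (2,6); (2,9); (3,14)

The classifier is using: sum ≥ 21.
(19,3): 19+3 = 22, qualifies → Accepted.
(2,6): 2+6 = 8, fails this test → Rejected.
(2,9): 2+9 = 11, fails this test → Rejected.
(3,14): 3+14 = 17, fails this test → Rejected.

Accepted, Rejected, Rejected, Rejected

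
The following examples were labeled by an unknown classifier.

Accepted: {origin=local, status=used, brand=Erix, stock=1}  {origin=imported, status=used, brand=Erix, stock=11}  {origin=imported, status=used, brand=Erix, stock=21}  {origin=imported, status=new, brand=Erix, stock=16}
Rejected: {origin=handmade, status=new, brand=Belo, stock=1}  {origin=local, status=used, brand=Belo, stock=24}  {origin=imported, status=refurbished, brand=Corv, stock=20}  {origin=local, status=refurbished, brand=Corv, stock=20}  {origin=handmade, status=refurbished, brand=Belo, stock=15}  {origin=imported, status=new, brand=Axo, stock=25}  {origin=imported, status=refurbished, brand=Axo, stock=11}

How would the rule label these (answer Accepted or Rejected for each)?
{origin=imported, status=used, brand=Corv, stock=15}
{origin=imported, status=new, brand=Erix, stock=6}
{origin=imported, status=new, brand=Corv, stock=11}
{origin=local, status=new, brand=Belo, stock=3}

The distinguishing property — brand is Erix — holds for all the 'Accepted' cases and none of the 'Rejected' cases.
{origin=imported, status=used, brand=Corv, stock=15}: Rejected (brand is Corv).
{origin=imported, status=new, brand=Erix, stock=6}: Accepted (brand is Erix).
{origin=imported, status=new, brand=Corv, stock=11}: Rejected (brand is Corv).
{origin=local, status=new, brand=Belo, stock=3}: Rejected (brand is Belo).

Rejected, Accepted, Rejected, Rejected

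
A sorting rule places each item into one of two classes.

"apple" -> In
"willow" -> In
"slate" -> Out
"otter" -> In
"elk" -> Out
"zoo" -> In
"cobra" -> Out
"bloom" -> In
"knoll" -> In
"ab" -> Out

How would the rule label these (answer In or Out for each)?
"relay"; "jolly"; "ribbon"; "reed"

Out, In, In, In

The rule appears to be: has a double letter.
Out: "relay", since no doubled letter.
In: "jolly", since 'll' doubled.
In: "ribbon", since 'bb' doubled.
In: "reed", since 'ee' doubled.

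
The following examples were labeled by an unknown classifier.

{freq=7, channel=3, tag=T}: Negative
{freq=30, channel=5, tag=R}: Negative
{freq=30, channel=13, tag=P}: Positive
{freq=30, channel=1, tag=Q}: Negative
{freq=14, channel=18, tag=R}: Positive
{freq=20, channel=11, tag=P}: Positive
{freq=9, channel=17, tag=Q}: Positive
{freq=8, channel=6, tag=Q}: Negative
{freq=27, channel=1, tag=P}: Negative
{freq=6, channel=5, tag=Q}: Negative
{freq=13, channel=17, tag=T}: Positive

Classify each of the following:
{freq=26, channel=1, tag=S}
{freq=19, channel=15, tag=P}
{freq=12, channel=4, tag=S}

Negative, Positive, Negative

Every 'Positive' example satisfies: channel ≥ 11. None of the 'Negative' examples do.
{freq=26, channel=1, tag=S}: channel = 1 — fails the rule, so Negative.
{freq=19, channel=15, tag=P}: channel = 15 — satisfies this, so Positive.
{freq=12, channel=4, tag=S}: channel = 4 — fails the rule, so Negative.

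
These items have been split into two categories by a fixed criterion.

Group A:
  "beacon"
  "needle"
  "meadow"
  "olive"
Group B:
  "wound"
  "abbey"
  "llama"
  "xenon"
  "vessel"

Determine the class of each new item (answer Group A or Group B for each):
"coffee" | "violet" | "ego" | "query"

Group A, Group A, Group B, Group B

The rule appears to be: has ≥ 3 vowels.
"coffee": 3 vowels, satisfies this → Group A. "violet": 3 vowels, satisfies this → Group A. "ego": 2 vowels, doesn't match → Group B. "query": 2 vowels, doesn't match → Group B.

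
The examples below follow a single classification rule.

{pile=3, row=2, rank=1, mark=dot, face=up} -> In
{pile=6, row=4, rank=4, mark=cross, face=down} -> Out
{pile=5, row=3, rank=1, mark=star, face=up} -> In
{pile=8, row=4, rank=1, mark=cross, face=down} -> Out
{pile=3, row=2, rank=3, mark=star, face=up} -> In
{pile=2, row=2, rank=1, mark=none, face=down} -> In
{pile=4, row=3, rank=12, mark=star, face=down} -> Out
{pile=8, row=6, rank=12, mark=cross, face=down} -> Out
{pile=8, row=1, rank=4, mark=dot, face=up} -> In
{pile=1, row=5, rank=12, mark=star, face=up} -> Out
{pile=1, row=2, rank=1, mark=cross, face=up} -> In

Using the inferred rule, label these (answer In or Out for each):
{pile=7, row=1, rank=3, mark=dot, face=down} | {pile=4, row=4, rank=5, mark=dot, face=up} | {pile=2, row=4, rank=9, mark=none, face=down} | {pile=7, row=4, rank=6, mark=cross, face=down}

One predicate separates the groups cleanly: row ≤ 3 AND rank ≤ 4.

In, Out, Out, Out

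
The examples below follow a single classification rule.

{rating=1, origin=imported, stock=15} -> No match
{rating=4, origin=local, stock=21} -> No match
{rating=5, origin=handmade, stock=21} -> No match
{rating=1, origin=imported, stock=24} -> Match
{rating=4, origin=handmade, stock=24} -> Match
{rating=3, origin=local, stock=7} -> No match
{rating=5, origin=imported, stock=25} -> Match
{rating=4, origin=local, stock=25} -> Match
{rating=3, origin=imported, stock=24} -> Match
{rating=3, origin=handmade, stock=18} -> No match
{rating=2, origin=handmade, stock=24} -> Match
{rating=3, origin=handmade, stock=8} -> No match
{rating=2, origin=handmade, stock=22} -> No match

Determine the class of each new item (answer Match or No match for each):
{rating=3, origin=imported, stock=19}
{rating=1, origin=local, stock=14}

No match, No match

Every 'Match' example satisfies: stock ≥ 24. None of the 'No match' examples do.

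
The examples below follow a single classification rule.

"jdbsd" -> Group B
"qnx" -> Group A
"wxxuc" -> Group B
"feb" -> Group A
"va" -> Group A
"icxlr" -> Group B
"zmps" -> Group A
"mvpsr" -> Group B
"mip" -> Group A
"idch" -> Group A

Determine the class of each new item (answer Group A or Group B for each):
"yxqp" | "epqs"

Group A, Group A

The common property of the 'Group A' items is: length ≤ 4. No 'Group B' item has it.
"yxqp" — length 4, hence Group A.
"epqs" — length 4, hence Group A.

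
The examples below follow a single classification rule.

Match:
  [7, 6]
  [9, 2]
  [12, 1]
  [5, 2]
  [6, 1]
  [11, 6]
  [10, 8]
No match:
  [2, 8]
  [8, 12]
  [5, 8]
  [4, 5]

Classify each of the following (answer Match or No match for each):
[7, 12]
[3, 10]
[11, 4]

No match, No match, Match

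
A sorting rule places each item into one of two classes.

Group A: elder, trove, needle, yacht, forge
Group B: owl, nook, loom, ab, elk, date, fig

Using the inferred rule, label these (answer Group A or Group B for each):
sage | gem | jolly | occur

Group B, Group B, Group A, Group A

The distinguishing property — length ≥ 5 — holds for all the 'Group A' cases and none of the 'Group B' cases.
Group B: sage, since length 4. Group B: gem, since length 3. Group A: jolly, since length 5. Group A: occur, since length 5.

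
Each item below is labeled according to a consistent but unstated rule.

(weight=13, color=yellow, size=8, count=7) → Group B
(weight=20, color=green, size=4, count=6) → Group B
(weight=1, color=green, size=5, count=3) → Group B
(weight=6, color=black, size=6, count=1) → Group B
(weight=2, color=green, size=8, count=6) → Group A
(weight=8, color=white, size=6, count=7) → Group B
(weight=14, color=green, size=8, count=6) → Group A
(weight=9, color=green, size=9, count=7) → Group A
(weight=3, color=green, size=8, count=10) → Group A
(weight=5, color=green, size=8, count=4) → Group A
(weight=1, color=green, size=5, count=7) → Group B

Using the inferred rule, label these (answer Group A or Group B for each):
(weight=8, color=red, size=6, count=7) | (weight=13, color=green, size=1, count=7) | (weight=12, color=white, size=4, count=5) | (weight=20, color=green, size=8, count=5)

All 'Group A' examples share one property — color is green AND size ≥ 6 — and every 'Group B' example lacks it.
(weight=8, color=red, size=6, count=7): color is red, size = 6 — doesn't match, so Group B.
(weight=13, color=green, size=1, count=7): color is green, size = 1 — doesn't match, so Group B.
(weight=12, color=white, size=4, count=5): color is white, size = 4 — doesn't match, so Group B.
(weight=20, color=green, size=8, count=5): color is green, size = 8 — checks out, so Group A.

Group B, Group B, Group B, Group A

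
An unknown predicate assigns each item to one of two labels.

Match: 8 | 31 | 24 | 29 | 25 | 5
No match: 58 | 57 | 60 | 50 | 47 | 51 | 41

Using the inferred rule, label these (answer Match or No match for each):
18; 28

The pattern is that an item is 'Match' exactly when: at most 31.

Match, Match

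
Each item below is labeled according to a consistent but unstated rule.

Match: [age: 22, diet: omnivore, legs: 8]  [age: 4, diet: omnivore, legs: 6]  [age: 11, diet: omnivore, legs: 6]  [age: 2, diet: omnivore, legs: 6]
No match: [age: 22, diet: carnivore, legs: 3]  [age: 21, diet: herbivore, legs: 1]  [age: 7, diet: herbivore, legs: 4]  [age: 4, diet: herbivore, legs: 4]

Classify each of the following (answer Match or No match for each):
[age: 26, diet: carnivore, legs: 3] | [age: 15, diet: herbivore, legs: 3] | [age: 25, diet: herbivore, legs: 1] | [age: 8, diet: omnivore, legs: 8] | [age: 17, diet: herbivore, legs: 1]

No match, No match, No match, Match, No match

The pattern is that an item is 'Match' exactly when: diet is omnivore.
No match: [age: 26, diet: carnivore, legs: 3], since diet is carnivore.
No match: [age: 15, diet: herbivore, legs: 3], since diet is herbivore.
No match: [age: 25, diet: herbivore, legs: 1], since diet is herbivore.
Match: [age: 8, diet: omnivore, legs: 8], since diet is omnivore.
No match: [age: 17, diet: herbivore, legs: 1], since diet is herbivore.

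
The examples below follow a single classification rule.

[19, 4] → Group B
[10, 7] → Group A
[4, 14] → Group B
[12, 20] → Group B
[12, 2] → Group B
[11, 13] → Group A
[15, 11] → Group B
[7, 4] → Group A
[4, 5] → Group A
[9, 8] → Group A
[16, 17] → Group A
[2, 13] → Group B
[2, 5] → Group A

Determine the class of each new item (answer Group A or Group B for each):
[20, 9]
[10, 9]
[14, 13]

Group B, Group A, Group A

The pattern is that an item is 'Group A' exactly when: |first − second| ≤ 3.
[20, 9]: |20−9| = 11, does not satisfy this → Group B.
[10, 9]: |10−9| = 1, satisfies this → Group A.
[14, 13]: |14−13| = 1, satisfies this → Group A.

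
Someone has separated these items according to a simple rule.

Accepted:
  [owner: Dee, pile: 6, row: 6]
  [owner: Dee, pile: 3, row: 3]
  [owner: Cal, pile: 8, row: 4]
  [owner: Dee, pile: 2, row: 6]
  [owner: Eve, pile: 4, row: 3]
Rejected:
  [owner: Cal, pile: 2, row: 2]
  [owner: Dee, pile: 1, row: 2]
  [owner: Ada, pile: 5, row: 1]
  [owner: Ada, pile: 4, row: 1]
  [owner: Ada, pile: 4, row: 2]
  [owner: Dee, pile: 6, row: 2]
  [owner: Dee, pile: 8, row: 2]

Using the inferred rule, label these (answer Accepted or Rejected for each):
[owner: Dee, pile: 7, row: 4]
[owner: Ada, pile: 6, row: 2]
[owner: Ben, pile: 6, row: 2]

The rule appears to be: row ≥ 3.
[owner: Dee, pile: 7, row: 4]: row = 4, passes → Accepted.
[owner: Ada, pile: 6, row: 2]: row = 2, lacks this property → Rejected.
[owner: Ben, pile: 6, row: 2]: row = 2, lacks this property → Rejected.

Accepted, Rejected, Rejected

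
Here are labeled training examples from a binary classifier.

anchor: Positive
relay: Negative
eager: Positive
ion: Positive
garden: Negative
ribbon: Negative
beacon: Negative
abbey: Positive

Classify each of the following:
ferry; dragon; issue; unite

Every 'Positive' example satisfies: starts with a vowel. None of the 'Negative' examples do.

Negative, Negative, Positive, Positive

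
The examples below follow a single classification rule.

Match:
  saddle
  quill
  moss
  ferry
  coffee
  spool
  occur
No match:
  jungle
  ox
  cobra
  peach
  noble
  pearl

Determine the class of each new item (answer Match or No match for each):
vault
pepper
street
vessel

No match, Match, Match, Match

The classifier is using: has a double letter.
vault → no doubled letter → No match.
pepper → 'pp' doubled → Match.
street → 'ee' doubled → Match.
vessel → 'ss' doubled → Match.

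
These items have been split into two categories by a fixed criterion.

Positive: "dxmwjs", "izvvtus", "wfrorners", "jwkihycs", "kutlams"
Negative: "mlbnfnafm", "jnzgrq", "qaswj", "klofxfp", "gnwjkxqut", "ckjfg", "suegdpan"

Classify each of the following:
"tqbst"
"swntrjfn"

Negative, Negative

Rule: ends with 's'. This holds for each 'Positive' example and fails for each 'Negative' one.
Negative: "tqbst", since ends with 't'. Negative: "swntrjfn", since ends with 'n'.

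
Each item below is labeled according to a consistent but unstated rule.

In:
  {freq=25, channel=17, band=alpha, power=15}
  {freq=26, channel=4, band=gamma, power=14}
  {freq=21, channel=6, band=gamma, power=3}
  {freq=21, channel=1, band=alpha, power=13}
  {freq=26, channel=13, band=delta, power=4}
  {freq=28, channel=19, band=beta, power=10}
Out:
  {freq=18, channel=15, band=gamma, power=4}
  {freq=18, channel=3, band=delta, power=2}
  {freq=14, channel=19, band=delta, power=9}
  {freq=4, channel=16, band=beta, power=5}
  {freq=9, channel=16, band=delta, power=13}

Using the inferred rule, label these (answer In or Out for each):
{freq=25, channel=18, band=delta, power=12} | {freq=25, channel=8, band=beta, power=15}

In, In

Rule: freq ≥ 21. This holds for each 'In' example and fails for each 'Out' one.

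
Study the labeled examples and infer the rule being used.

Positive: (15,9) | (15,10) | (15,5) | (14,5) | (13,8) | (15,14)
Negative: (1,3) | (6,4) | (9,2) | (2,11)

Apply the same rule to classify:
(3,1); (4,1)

Every 'Positive' example satisfies: sum ≥ 19. None of the 'Negative' examples do.
(3,1): 3+1 = 4, fails this test → Negative. (4,1): 4+1 = 5, fails this test → Negative.

Negative, Negative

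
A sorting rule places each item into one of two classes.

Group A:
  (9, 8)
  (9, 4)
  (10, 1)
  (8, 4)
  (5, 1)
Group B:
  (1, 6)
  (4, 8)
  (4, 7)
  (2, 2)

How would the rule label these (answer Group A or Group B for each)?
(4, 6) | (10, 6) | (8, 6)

Group B, Group A, Group A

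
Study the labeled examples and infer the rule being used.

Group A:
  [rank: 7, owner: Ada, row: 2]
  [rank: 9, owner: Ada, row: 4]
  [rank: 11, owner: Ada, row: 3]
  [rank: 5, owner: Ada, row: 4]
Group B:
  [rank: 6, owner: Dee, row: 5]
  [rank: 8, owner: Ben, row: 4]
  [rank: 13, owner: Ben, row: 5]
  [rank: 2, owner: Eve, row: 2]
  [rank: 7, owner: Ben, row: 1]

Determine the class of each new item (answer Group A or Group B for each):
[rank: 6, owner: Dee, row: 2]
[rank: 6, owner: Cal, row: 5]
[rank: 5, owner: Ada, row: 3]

Group B, Group B, Group A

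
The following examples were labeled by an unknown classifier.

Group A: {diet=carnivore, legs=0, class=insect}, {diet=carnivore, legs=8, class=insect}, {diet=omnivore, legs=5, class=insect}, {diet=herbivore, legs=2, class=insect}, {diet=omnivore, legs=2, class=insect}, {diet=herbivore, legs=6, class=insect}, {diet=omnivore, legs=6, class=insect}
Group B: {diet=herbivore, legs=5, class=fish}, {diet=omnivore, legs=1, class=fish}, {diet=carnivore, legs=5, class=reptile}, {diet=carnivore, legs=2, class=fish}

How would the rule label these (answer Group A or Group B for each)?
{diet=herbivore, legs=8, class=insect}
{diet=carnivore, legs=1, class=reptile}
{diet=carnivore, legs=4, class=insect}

Rule: class is insect. This holds for each 'Group A' example and fails for each 'Group B' one.
{diet=herbivore, legs=8, class=insect}: Group A (class is insect).
{diet=carnivore, legs=1, class=reptile}: Group B (class is reptile).
{diet=carnivore, legs=4, class=insect}: Group A (class is insect).

Group A, Group B, Group A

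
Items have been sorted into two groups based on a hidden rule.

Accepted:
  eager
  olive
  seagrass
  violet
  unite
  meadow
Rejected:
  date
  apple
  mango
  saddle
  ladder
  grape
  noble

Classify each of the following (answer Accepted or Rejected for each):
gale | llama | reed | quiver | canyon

Rejected, Rejected, Rejected, Accepted, Rejected

'Accepted' ⟺ has ≥ 3 vowels.
Rejected: gale, since 2 vowels.
Rejected: llama, since 2 vowels.
Rejected: reed, since 2 vowels.
Accepted: quiver, since 3 vowels.
Rejected: canyon, since 2 vowels.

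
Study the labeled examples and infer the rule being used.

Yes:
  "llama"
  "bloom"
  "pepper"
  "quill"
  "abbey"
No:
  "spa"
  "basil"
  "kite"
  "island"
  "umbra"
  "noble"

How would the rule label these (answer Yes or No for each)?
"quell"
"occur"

Yes, Yes

Rule: has a double letter. This holds for each 'Yes' example and fails for each 'No' one.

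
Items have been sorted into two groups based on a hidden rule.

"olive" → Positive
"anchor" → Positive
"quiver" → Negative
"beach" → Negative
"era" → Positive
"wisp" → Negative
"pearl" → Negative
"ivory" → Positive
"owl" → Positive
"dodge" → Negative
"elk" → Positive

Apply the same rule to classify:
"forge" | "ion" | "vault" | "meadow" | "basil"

One predicate separates the groups cleanly: starts with a vowel.
"forge": starts with 'f', doesn't match → Negative.
"ion": starts with 'i', matches → Positive.
"vault": starts with 'v', doesn't match → Negative.
"meadow": starts with 'm', doesn't match → Negative.
"basil": starts with 'b', doesn't match → Negative.

Negative, Positive, Negative, Negative, Negative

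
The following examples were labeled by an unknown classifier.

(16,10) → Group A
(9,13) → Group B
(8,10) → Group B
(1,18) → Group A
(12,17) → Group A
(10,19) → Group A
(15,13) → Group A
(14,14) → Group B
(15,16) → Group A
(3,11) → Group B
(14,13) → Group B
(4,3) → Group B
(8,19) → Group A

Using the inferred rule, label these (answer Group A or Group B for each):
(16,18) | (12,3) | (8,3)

The classifier is using: max ≥ 15.
(16,18): Group A (max 18). (12,3): Group B (max 12). (8,3): Group B (max 8).

Group A, Group B, Group B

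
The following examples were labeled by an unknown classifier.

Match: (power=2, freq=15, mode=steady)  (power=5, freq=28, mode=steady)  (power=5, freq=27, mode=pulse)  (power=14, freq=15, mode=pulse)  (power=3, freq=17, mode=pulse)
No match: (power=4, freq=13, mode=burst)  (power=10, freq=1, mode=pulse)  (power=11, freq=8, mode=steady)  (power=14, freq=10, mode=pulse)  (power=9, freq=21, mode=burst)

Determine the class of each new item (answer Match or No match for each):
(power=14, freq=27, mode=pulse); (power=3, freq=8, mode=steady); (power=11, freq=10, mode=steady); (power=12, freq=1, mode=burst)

Match, No match, No match, No match

The distinguishing property — freq ≥ 15 AND freq ≠ 21 — holds for all the 'Match' cases and none of the 'No match' cases.
(power=14, freq=27, mode=pulse) — freq = 27, hence Match.
(power=3, freq=8, mode=steady) — freq = 8, hence No match.
(power=11, freq=10, mode=steady) — freq = 10, hence No match.
(power=12, freq=1, mode=burst) — freq = 1, hence No match.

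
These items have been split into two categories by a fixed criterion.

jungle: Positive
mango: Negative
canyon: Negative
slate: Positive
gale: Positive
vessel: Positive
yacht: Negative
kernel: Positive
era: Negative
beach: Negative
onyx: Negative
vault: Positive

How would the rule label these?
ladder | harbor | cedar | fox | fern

The classifier is using: contains 'l'.
Positive: ladder, since has 'l'.
Negative: harbor, since no 'l'.
Negative: cedar, since no 'l'.
Negative: fox, since no 'l'.
Negative: fern, since no 'l'.

Positive, Negative, Negative, Negative, Negative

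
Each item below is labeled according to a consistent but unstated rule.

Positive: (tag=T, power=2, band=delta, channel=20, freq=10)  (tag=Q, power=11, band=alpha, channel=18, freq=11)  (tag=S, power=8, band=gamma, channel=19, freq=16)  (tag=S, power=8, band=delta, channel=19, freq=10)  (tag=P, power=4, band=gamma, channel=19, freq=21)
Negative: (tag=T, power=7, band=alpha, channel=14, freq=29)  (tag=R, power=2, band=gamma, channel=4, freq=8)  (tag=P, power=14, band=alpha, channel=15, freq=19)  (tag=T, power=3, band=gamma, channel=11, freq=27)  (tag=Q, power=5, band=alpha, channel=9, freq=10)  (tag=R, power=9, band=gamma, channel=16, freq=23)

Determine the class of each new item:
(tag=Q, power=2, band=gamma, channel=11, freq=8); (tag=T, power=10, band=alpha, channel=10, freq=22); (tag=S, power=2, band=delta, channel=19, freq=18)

Negative, Negative, Positive

The rule appears to be: channel ≥ 18.
(tag=Q, power=2, band=gamma, channel=11, freq=8) — channel = 11, hence Negative.
(tag=T, power=10, band=alpha, channel=10, freq=22) — channel = 10, hence Negative.
(tag=S, power=2, band=delta, channel=19, freq=18) — channel = 19, hence Positive.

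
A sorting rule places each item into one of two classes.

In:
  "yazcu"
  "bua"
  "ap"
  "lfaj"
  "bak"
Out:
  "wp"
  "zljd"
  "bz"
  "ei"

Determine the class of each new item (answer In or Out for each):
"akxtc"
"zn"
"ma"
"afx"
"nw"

The common property of the 'In' items is: contains 'a'. No 'Out' item has it.
"akxtc" → has 'a' → In.
"zn" → no 'a' → Out.
"ma" → has 'a' → In.
"afx" → has 'a' → In.
"nw" → no 'a' → Out.

In, Out, In, In, Out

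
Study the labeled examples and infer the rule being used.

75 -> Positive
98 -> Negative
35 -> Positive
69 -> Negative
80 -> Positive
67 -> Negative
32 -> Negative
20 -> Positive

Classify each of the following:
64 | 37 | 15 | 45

Negative, Negative, Positive, Positive

The pattern is that an item is 'Positive' exactly when: multiple of 5.
64: Negative (64 = 5·12 + 4). 37: Negative (37 = 5·7 + 2). 15: Positive (15 = 5·3). 45: Positive (45 = 5·9).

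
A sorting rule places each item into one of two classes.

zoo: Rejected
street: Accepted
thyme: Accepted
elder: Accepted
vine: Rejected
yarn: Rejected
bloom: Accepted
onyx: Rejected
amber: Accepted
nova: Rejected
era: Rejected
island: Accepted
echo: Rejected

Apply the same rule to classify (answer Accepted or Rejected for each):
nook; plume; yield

Rejected, Accepted, Accepted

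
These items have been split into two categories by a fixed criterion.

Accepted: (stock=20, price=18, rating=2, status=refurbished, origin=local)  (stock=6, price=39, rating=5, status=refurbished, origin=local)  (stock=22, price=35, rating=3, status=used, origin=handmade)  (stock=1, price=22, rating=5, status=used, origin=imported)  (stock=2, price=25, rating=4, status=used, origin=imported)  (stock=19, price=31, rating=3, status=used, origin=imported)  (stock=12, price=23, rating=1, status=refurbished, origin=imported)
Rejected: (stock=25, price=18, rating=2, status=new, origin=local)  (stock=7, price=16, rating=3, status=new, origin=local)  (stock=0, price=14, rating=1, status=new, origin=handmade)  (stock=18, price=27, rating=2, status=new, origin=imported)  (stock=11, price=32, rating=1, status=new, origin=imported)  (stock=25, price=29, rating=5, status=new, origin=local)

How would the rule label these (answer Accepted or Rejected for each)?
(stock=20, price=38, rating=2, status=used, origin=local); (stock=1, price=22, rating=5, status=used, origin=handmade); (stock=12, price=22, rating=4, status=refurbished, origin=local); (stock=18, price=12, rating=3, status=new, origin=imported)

Accepted, Accepted, Accepted, Rejected

The common property of the 'Accepted' items is: status is not new. No 'Rejected' item has it.
(stock=20, price=38, rating=2, status=used, origin=local): status is used — satisfies this, so Accepted. (stock=1, price=22, rating=5, status=used, origin=handmade): status is used — satisfies this, so Accepted. (stock=12, price=22, rating=4, status=refurbished, origin=local): status is refurbished — satisfies this, so Accepted. (stock=18, price=12, rating=3, status=new, origin=imported): status is new — does not satisfy this, so Rejected.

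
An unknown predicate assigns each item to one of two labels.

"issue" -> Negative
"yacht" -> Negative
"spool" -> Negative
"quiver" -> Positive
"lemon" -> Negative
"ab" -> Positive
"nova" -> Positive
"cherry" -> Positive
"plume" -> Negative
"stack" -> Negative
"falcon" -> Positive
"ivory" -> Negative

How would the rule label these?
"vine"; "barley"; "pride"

Positive, Positive, Negative

Checking candidate rules against both groups, what survives is: even length.
"vine" — length 4, hence Positive.
"barley" — length 6, hence Positive.
"pride" — length 5, hence Negative.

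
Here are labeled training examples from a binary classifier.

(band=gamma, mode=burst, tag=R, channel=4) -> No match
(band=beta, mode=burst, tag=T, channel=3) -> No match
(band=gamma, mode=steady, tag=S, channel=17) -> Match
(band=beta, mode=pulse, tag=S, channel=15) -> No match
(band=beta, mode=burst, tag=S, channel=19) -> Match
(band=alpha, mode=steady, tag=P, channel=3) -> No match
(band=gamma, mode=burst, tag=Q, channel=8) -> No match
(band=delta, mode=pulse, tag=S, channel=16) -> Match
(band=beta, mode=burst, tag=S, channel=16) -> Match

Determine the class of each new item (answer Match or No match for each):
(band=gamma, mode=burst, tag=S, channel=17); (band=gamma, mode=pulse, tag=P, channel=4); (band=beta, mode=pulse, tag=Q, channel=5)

The classifier is using: channel ≥ 16.
(band=gamma, mode=burst, tag=S, channel=17): Match (channel = 17). (band=gamma, mode=pulse, tag=P, channel=4): No match (channel = 4). (band=beta, mode=pulse, tag=Q, channel=5): No match (channel = 5).

Match, No match, No match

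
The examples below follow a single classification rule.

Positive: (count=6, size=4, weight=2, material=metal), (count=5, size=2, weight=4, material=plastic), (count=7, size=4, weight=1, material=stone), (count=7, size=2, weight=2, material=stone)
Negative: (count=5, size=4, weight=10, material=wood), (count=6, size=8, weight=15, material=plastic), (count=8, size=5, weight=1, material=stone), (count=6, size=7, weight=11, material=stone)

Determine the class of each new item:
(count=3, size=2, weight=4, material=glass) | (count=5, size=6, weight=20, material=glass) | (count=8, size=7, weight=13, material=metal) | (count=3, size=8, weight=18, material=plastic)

The simplest hypothesis consistent with all the labels is: size ≤ 4 AND weight ≤ 4.
(count=3, size=2, weight=4, material=glass): size = 2, weight = 4 — has this property, so Positive. (count=5, size=6, weight=20, material=glass): size = 6, weight = 20 — fails this test, so Negative. (count=8, size=7, weight=13, material=metal): size = 7, weight = 13 — fails this test, so Negative. (count=3, size=8, weight=18, material=plastic): size = 8, weight = 18 — fails this test, so Negative.

Positive, Negative, Negative, Negative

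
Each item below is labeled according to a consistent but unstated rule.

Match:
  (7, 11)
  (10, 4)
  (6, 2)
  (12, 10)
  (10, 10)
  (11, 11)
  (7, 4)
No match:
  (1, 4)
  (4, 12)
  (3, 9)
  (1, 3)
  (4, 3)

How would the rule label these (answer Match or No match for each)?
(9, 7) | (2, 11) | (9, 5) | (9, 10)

'Match' ⟺ first ≥ 6.
(9, 7) — first 9, hence Match. (2, 11) — first 2, hence No match. (9, 5) — first 9, hence Match. (9, 10) — first 9, hence Match.

Match, No match, Match, Match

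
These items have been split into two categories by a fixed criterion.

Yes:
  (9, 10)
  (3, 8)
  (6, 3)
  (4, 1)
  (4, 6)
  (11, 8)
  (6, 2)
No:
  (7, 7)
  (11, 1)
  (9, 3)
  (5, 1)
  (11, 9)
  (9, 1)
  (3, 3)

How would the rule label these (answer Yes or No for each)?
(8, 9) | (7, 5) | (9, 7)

Yes, No, No

A rule that fits every label: product is even — true of each 'Yes' example, false of each 'No' one.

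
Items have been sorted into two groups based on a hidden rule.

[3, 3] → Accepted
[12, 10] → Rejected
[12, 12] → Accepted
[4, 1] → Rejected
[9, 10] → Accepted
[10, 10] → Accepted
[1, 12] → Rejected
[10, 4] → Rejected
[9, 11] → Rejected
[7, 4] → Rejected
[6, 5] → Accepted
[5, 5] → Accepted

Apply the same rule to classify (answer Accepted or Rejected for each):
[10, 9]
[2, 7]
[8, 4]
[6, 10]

'Accepted' ⟺ |first − second| ≤ 1.
[10, 9]: |10−9| = 1, fits → Accepted.
[2, 7]: |2−7| = 5, doesn't match → Rejected.
[8, 4]: |8−4| = 4, doesn't match → Rejected.
[6, 10]: |6−10| = 4, doesn't match → Rejected.

Accepted, Rejected, Rejected, Rejected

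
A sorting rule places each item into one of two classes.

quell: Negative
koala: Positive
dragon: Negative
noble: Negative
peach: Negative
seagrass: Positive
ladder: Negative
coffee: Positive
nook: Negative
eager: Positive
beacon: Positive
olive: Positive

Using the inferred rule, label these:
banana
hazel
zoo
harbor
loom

Positive, Negative, Negative, Negative, Negative

A rule that fits every label: has ≥ 3 vowels — true of each 'Positive' example, false of each 'Negative' one.
banana: Positive (3 vowels).
hazel: Negative (2 vowels).
zoo: Negative (2 vowels).
harbor: Negative (2 vowels).
loom: Negative (2 vowels).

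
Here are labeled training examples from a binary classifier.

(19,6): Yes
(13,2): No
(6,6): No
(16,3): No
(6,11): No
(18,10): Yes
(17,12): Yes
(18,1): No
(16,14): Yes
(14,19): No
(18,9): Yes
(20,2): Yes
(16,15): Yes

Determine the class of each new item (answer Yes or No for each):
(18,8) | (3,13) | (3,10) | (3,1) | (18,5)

Yes, No, No, No, Yes

The distinguishing property — first > second AND sum ≥ 22 — holds for all the 'Yes' cases and none of the 'No' cases.
(18,8) — 18 > 8, 18+8 = 26, hence Yes. (3,13) — 3 < 13, 3+13 = 16, hence No. (3,10) — 3 < 10, 3+10 = 13, hence No. (3,1) — 3 > 1, 3+1 = 4, hence No. (18,5) — 18 > 5, 18+5 = 23, hence Yes.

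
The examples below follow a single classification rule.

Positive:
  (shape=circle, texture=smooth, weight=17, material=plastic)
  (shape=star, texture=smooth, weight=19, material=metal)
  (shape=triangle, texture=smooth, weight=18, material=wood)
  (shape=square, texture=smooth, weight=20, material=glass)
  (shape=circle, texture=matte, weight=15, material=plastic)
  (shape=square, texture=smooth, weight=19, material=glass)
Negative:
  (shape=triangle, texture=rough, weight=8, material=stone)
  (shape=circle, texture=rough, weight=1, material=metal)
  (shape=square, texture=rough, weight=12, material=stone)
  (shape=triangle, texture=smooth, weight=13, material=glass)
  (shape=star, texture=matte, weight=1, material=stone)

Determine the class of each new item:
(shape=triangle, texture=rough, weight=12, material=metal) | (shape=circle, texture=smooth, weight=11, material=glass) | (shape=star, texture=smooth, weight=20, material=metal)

Negative, Negative, Positive

Every 'Positive' example satisfies: weight ≥ 15. None of the 'Negative' examples do.
Negative: (shape=triangle, texture=rough, weight=12, material=metal), since weight = 12.
Negative: (shape=circle, texture=smooth, weight=11, material=glass), since weight = 11.
Positive: (shape=star, texture=smooth, weight=20, material=metal), since weight = 20.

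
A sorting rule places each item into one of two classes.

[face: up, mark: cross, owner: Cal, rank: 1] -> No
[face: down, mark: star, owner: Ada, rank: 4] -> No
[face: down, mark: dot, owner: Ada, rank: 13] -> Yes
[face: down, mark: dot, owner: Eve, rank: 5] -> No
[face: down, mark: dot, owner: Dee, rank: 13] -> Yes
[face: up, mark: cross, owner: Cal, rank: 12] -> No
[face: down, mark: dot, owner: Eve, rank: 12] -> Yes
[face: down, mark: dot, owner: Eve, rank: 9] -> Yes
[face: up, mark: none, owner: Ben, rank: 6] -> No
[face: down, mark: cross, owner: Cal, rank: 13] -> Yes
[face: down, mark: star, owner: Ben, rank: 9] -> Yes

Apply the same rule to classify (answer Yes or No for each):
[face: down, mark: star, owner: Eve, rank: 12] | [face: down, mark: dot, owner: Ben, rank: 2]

'Yes' ⟺ face is down AND rank ≥ 6.
[face: down, mark: star, owner: Eve, rank: 12]: face is down, rank = 12 — qualifies, so Yes.
[face: down, mark: dot, owner: Ben, rank: 2]: face is down, rank = 2 — doesn't qualify, so No.

Yes, No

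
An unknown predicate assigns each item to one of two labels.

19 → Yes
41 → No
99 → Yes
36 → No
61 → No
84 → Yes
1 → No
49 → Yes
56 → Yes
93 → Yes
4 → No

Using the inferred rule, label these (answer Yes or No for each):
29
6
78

Yes, No, Yes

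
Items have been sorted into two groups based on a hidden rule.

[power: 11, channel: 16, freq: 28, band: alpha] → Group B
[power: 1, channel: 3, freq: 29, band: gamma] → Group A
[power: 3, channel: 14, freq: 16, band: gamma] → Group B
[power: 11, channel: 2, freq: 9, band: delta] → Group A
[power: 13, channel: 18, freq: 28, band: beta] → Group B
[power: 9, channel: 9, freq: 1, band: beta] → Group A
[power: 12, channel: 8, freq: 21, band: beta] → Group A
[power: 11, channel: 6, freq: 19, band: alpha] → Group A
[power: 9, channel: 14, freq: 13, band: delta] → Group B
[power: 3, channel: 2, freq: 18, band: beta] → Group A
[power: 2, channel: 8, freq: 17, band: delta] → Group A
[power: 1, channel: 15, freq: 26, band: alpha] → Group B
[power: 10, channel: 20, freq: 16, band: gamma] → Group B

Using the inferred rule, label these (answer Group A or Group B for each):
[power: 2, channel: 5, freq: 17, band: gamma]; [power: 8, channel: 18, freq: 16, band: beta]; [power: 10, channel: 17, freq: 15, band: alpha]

Group A, Group B, Group B

A rule that fits every label: channel ≤ 9 — true of each 'Group A' example, false of each 'Group B' one.
[power: 2, channel: 5, freq: 17, band: gamma]: channel = 5 — passes, so Group A.
[power: 8, channel: 18, freq: 16, band: beta]: channel = 18 — doesn't match, so Group B.
[power: 10, channel: 17, freq: 15, band: alpha]: channel = 17 — doesn't match, so Group B.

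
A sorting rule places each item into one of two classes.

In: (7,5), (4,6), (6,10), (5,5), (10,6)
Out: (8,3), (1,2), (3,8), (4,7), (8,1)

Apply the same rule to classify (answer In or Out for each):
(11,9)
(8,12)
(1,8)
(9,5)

One predicate separates the groups cleanly: sum is even.

In, In, Out, In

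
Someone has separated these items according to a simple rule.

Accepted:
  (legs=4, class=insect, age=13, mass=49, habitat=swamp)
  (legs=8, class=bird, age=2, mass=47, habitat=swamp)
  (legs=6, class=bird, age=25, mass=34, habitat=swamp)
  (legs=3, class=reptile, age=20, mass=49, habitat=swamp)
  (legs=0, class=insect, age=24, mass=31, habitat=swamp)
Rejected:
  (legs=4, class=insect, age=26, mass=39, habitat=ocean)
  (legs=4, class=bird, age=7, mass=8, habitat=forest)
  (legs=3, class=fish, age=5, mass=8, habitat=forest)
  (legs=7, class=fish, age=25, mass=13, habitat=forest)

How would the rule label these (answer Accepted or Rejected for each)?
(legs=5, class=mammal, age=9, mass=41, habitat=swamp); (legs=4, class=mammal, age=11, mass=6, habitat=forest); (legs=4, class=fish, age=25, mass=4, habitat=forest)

Accepted, Rejected, Rejected

The simplest hypothesis consistent with all the labels is: habitat is swamp.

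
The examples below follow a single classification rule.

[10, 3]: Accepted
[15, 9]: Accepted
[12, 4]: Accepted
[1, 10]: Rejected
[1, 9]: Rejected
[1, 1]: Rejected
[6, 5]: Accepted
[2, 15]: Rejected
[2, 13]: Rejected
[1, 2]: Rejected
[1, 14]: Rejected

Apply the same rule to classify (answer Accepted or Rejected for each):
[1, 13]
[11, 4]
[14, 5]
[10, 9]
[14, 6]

All 'Accepted' examples share one property — first > second — and every 'Rejected' example lacks it.
[1, 13]: Rejected (1 < 13).
[11, 4]: Accepted (11 > 4).
[14, 5]: Accepted (14 > 5).
[10, 9]: Accepted (10 > 9).
[14, 6]: Accepted (14 > 6).

Rejected, Accepted, Accepted, Accepted, Accepted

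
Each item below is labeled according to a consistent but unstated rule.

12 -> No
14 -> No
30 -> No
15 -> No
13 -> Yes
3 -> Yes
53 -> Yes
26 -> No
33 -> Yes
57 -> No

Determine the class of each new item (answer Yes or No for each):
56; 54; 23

'Yes' ⟺ ends in digit 3.
56: last digit 6 — fails the rule, so No. 54: last digit 4 — fails the rule, so No. 23: last digit 3 — matches, so Yes.

No, No, Yes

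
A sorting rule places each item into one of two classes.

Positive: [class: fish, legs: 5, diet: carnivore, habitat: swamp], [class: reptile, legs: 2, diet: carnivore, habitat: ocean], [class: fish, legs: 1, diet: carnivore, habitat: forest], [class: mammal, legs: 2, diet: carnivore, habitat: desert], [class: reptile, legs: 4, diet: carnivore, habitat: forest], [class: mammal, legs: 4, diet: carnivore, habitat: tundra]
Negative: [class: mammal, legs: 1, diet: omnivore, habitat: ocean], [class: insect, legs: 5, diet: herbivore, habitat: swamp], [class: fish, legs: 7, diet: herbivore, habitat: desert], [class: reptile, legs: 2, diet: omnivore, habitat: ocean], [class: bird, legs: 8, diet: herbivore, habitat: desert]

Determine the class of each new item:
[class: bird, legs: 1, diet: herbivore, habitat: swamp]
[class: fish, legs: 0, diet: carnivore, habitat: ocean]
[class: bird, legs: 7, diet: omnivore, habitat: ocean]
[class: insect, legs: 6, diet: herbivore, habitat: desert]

The rule appears to be: diet is carnivore.

Negative, Positive, Negative, Negative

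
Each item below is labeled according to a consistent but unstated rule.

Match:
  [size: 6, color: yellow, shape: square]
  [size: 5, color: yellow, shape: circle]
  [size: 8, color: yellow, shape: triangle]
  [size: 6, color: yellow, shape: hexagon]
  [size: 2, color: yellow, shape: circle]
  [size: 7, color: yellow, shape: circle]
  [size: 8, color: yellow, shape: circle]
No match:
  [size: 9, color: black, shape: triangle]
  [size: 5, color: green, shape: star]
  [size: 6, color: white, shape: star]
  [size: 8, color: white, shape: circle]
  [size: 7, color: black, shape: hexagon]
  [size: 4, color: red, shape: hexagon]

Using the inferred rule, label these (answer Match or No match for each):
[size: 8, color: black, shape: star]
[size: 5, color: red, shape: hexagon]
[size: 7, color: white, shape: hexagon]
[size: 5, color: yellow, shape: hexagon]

No match, No match, No match, Match

Looking at the examples, the only property every 'Match' case has and every 'No match' case lacks is: color is yellow.
[size: 8, color: black, shape: star]: color is black — fails the rule, so No match.
[size: 5, color: red, shape: hexagon]: color is red — fails the rule, so No match.
[size: 7, color: white, shape: hexagon]: color is white — fails the rule, so No match.
[size: 5, color: yellow, shape: hexagon]: color is yellow — meets the rule, so Match.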